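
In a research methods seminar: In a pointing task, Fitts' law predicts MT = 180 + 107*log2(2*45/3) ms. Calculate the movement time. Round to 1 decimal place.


MT = 180 + 107 * log2(2*45/3)
2D/W = 30.0
log2(30.0) = 4.9069
MT = 180 + 107 * 4.9069
= 705.0 ms


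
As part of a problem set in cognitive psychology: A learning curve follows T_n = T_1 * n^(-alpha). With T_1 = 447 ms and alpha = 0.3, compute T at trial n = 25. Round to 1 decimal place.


T_n = 447 * 25^(-0.3)
25^(-0.3) = 0.380731
T_n = 447 * 0.380731
= 170.2 ms


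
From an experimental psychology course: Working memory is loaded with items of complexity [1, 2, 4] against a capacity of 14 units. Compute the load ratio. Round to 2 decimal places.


Total complexity = 1 + 2 + 4 = 7
Load = total / capacity = 7 / 14
= 0.50


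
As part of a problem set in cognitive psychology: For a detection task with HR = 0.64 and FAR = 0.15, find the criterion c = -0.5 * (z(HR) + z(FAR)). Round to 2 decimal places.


c = -0.5 * (z(HR) + z(FAR))
z(0.64) = 0.3585
z(0.15) = -1.0364
c = -0.5 * (0.3585 + -1.0364)
= -0.5 * -0.6779
= 0.34


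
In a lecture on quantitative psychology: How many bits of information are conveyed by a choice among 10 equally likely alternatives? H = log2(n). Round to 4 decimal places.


H = log2(n)
H = log2(10)
= 3.3219


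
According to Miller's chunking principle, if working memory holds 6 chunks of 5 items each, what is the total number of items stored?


Total items = chunks * items_per_chunk
= 6 * 5
= 30


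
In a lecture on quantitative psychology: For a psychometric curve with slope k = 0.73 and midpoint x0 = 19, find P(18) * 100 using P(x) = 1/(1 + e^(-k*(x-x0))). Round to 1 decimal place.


P(x) = 1/(1 + e^(-0.73*(18 - 19)))
Exponent = -0.73 * -1 = 0.73
e^(0.73) = 2.075081
P = 1/(1 + 2.075081) = 0.325195
Percentage = 32.5


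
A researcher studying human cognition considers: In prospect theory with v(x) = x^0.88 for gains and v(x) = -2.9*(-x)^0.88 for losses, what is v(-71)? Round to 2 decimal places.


Since x = -71 < 0, use v(x) = -lambda*(-x)^alpha
(-x) = 71
71^0.88 = 42.5704
v(-71) = -2.9 * 42.5704
= -123.45


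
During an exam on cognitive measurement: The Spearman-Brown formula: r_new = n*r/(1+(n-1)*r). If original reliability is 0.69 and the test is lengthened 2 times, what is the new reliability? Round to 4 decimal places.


r_new = n*r / (1 + (n-1)*r)
Numerator = 2 * 0.69 = 1.38
Denominator = 1 + 1 * 0.69 = 1.69
r_new = 1.38 / 1.69
= 0.8166


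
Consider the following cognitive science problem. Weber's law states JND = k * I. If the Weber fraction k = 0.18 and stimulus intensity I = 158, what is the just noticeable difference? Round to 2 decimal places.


JND = k * I
JND = 0.18 * 158
= 28.44


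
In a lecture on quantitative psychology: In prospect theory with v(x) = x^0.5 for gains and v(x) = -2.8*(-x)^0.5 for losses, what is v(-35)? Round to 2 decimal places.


Since x = -35 < 0, use v(x) = -lambda*(-x)^alpha
(-x) = 35
35^0.5 = 5.9161
v(-35) = -2.8 * 5.9161
= -16.57


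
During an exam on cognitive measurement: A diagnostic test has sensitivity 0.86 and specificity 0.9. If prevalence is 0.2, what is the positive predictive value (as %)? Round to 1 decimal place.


PPV = (sens * prev) / (sens * prev + (1-spec) * (1-prev))
Numerator = 0.86 * 0.2 = 0.172
P(positive and no disease) = (1 - spec) * (1 - prev) = (1 - 0.9) * (1 - 0.2) = 0.08
Denominator = 0.172 + 0.08 = 0.252
PPV = 0.172 / 0.252 = 0.68254
As percentage = 68.3


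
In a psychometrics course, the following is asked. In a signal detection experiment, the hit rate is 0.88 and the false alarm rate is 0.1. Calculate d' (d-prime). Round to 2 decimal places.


d' = z(HR) - z(FAR)
z(0.88) = 1.175
z(0.1) = -1.2816
d' = 1.175 - -1.2816
= 2.46


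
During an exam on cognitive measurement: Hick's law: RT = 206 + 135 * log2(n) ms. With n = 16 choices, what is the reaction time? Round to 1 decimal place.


RT = 206 + 135 * log2(16)
log2(16) = 4.0
RT = 206 + 135 * 4.0
= 206 + 540.0
= 746.0 ms


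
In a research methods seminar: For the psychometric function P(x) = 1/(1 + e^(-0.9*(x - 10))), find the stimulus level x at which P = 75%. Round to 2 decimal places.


At P = 0.75: 0.75 = 1/(1 + e^(-k*(x-x0)))
Solving: e^(-k*(x-x0)) = 1/3
x = x0 + ln(3)/k
ln(3) = 1.0986
x = 10 + 1.0986/0.9
= 10 + 1.2207
= 11.22


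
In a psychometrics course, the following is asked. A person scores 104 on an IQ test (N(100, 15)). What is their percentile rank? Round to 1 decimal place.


z = (IQ - mean) / SD
z = (104 - 100) / 15 = 0.2667
Percentile = Phi(0.2667) * 100
Phi(0.2667) = 0.60515
= 60.5


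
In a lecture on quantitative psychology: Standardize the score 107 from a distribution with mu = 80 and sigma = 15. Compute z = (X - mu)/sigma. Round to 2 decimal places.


z = (X - mu) / sigma
= (107 - 80) / 15
= 27 / 15
= 1.80


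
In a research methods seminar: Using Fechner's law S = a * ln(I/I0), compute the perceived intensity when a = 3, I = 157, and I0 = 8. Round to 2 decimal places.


S = 3 * ln(157/8)
I/I0 = 19.625
ln(19.625) = 2.9768
S = 3 * 2.9768
= 8.93


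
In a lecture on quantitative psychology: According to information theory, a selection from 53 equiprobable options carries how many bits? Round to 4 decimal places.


H = log2(n)
H = log2(53)
= 5.7279


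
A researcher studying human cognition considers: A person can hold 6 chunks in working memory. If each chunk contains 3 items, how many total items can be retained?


Total items = chunks * items_per_chunk
= 6 * 3
= 18


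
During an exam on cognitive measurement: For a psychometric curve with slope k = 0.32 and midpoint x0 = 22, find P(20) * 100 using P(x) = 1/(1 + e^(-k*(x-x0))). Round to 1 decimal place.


P(x) = 1/(1 + e^(-0.32*(20 - 22)))
Exponent = -0.32 * -2 = 0.64
e^(0.64) = 1.896481
P = 1/(1 + 1.896481) = 0.345247
Percentage = 34.5


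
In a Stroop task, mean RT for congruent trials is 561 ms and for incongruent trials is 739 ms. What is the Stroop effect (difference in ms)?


Stroop effect = RT(incongruent) - RT(congruent)
= 739 - 561
= 178 ms


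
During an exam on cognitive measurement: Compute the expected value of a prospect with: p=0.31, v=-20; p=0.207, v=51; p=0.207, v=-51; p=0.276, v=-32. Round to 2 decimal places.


EU = sum(p_i * v_i)
0.31 * -20 = -6.2
0.207 * 51 = 10.557
0.207 * -51 = -10.557
0.276 * -32 = -8.832
EU = -6.2 + 10.557 + -10.557 + -8.832
= -15.03


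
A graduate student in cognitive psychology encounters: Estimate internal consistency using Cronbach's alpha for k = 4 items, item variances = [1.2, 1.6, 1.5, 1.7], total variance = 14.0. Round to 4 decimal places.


alpha = (k/(k-1)) * (1 - sum(s_i^2)/s_total^2)
sum(item variances) = 6.0
k/(k-1) = 4/3 = 1.333333
1 - 6.0/14.0 = 1 - 0.428571 = 0.571429
alpha = 1.333333 * 0.571429
= 0.7619


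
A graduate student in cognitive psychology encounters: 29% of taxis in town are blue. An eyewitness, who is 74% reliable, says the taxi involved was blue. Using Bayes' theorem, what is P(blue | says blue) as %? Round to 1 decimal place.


P(blue | says blue) = P(says blue | blue)*P(blue) / [P(says blue | blue)*P(blue) + P(says blue | not blue)*P(not blue)]
Numerator = 0.74 * 0.29 = 0.2146
False identification = 0.26 * 0.71 = 0.1846
P = 0.2146 / (0.2146 + 0.1846)
= 0.2146 / 0.3992
As percentage = 53.8


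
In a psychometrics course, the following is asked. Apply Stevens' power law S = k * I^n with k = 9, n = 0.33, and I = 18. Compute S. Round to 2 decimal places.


S = 9 * 18^0.33
18^0.33 = 2.5956
S = 9 * 2.5956
= 23.36


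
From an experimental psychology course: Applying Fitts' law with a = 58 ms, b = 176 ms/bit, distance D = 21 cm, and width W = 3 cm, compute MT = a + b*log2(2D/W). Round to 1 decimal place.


MT = 58 + 176 * log2(2*21/3)
2D/W = 14.0
log2(14.0) = 3.8074
MT = 58 + 176 * 3.8074
= 728.1 ms


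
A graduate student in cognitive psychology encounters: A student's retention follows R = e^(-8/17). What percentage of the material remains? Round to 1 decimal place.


R = e^(-t/S)
-t/S = -8/17 = -0.470588
R = e^(-0.470588) = 0.624635
Percentage = 0.624635 * 100
= 62.5


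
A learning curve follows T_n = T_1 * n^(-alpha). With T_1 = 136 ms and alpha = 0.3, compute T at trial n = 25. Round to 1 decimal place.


T_n = 136 * 25^(-0.3)
25^(-0.3) = 0.380731
T_n = 136 * 0.380731
= 51.8 ms


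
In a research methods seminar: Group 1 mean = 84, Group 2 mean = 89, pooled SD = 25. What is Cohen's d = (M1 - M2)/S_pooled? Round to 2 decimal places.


Cohen's d = (M1 - M2) / S_pooled
= (84 - 89) / 25
= -5 / 25
= -0.20


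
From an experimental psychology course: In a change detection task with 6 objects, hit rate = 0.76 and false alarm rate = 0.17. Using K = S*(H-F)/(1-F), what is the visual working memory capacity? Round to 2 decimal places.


K = S * (H - F) / (1 - F)
H - F = 0.59
1 - F = 0.83
K = 6 * 0.59 / 0.83
= 4.27


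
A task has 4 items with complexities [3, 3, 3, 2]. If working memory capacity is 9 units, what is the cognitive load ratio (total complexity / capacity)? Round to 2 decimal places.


Total complexity = 3 + 3 + 3 + 2 = 11
Load = total / capacity = 11 / 9
= 1.22


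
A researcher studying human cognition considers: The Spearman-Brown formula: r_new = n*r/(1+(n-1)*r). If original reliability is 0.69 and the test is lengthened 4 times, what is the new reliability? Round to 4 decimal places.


r_new = n*r / (1 + (n-1)*r)
Numerator = 4 * 0.69 = 2.76
Denominator = 1 + 3 * 0.69 = 3.07
r_new = 2.76 / 3.07
= 0.8990


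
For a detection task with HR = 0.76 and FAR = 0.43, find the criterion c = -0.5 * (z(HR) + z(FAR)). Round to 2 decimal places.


c = -0.5 * (z(HR) + z(FAR))
z(0.76) = 0.7063
z(0.43) = -0.1764
c = -0.5 * (0.7063 + -0.1764)
= -0.5 * 0.5299
= -0.26


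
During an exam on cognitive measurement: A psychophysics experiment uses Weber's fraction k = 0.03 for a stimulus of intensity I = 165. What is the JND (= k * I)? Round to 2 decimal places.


JND = k * I
JND = 0.03 * 165
= 4.95


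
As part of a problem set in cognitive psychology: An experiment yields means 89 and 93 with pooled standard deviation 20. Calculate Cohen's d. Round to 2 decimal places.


Cohen's d = (M1 - M2) / S_pooled
= (89 - 93) / 20
= -4 / 20
= -0.20


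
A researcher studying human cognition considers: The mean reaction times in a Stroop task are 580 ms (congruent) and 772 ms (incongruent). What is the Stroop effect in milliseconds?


Stroop effect = RT(incongruent) - RT(congruent)
= 772 - 580
= 192 ms


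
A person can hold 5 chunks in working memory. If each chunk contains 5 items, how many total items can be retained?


Total items = chunks * items_per_chunk
= 5 * 5
= 25


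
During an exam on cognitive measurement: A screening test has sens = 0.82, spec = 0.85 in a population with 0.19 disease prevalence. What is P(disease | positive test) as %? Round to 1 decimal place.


PPV = (sens * prev) / (sens * prev + (1-spec) * (1-prev))
Numerator = 0.82 * 0.19 = 0.1558
P(positive and no disease) = (1 - spec) * (1 - prev) = (1 - 0.85) * (1 - 0.19) = 0.1215
Denominator = 0.1558 + 0.1215 = 0.2773
PPV = 0.1558 / 0.2773 = 0.561846
As percentage = 56.2


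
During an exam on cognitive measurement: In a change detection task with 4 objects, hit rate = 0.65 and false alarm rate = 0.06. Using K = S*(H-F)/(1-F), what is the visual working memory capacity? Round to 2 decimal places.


K = S * (H - F) / (1 - F)
H - F = 0.59
1 - F = 0.94
K = 4 * 0.59 / 0.94
= 2.51


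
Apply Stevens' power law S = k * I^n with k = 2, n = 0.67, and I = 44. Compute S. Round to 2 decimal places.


S = 2 * 44^0.67
44^0.67 = 12.6216
S = 2 * 12.6216
= 25.24


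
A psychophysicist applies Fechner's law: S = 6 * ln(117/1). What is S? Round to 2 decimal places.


S = 6 * ln(117/1)
I/I0 = 117.0
ln(117.0) = 4.7622
S = 6 * 4.7622
= 28.57


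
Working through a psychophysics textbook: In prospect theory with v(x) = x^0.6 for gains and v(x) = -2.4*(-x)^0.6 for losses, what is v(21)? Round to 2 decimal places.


Since x = 21 >= 0, use v(x) = x^0.6
21^0.6 = 6.2134
v(21) = 6.21


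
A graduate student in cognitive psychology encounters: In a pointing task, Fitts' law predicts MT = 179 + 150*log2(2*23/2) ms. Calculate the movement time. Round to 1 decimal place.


MT = 179 + 150 * log2(2*23/2)
2D/W = 23.0
log2(23.0) = 4.5236
MT = 179 + 150 * 4.5236
= 857.5 ms


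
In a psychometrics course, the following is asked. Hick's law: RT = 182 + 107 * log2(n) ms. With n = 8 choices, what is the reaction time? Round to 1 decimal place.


RT = 182 + 107 * log2(8)
log2(8) = 3.0
RT = 182 + 107 * 3.0
= 182 + 321.0
= 503.0 ms


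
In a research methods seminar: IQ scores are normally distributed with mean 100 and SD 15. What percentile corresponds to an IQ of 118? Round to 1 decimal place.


z = (IQ - mean) / SD
z = (118 - 100) / 15 = 1.2
Percentile = Phi(1.2) * 100
Phi(1.2) = 0.88493
= 88.5


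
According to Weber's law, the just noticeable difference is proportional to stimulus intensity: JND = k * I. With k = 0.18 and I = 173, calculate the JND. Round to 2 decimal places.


JND = k * I
JND = 0.18 * 173
= 31.14


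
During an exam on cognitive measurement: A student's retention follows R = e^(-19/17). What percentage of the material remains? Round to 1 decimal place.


R = e^(-t/S)
-t/S = -19/17 = -1.117647
R = e^(-1.117647) = 0.327048
Percentage = 0.327048 * 100
= 32.7


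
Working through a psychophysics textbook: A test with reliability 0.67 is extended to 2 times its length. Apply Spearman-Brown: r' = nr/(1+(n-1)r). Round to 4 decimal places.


r_new = n*r / (1 + (n-1)*r)
Numerator = 2 * 0.67 = 1.34
Denominator = 1 + 1 * 0.67 = 1.67
r_new = 1.34 / 1.67
= 0.8024


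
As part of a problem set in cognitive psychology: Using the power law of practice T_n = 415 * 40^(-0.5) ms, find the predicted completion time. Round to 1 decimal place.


T_n = 415 * 40^(-0.5)
40^(-0.5) = 0.158114
T_n = 415 * 0.158114
= 65.6 ms


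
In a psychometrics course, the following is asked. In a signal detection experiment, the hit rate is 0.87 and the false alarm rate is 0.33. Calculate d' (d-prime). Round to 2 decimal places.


d' = z(HR) - z(FAR)
z(0.87) = 1.1264
z(0.33) = -0.4399
d' = 1.1264 - -0.4399
= 1.57


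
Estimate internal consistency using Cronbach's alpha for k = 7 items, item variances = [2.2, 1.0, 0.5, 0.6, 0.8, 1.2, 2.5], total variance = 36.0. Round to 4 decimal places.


alpha = (k/(k-1)) * (1 - sum(s_i^2)/s_total^2)
sum(item variances) = 8.8
k/(k-1) = 7/6 = 1.166667
1 - 8.8/36.0 = 1 - 0.244444 = 0.755556
alpha = 1.166667 * 0.755556
= 0.8815


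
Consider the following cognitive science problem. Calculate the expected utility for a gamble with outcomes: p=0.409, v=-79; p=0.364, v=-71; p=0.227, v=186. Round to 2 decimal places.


EU = sum(p_i * v_i)
0.409 * -79 = -32.311
0.364 * -71 = -25.844
0.227 * 186 = 42.222
EU = -32.311 + -25.844 + 42.222
= -15.93


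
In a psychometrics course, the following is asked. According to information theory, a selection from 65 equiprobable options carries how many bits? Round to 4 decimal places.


H = log2(n)
H = log2(65)
= 6.0224


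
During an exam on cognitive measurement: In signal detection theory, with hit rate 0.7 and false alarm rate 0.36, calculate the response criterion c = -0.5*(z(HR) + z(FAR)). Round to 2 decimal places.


c = -0.5 * (z(HR) + z(FAR))
z(0.7) = 0.5244
z(0.36) = -0.3585
c = -0.5 * (0.5244 + -0.3585)
= -0.5 * 0.1659
= -0.08


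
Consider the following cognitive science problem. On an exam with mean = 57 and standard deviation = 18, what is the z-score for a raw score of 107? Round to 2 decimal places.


z = (X - mu) / sigma
= (107 - 57) / 18
= 50 / 18
= 2.78


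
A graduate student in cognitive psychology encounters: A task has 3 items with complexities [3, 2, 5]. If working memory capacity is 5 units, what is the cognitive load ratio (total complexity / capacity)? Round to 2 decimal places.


Total complexity = 3 + 2 + 5 = 10
Load = total / capacity = 10 / 5
= 2.00


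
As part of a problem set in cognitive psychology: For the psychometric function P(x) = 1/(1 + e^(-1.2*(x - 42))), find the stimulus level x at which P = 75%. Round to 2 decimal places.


At P = 0.75: 0.75 = 1/(1 + e^(-k*(x-x0)))
Solving: e^(-k*(x-x0)) = 1/3
x = x0 + ln(3)/k
ln(3) = 1.0986
x = 42 + 1.0986/1.2
= 42 + 0.9155
= 42.92


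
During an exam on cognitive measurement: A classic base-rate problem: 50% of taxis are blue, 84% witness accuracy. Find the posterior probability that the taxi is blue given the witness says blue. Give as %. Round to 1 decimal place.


P(blue | says blue) = P(says blue | blue)*P(blue) / [P(says blue | blue)*P(blue) + P(says blue | not blue)*P(not blue)]
Numerator = 0.84 * 0.5 = 0.42
False identification = 0.16 * 0.5 = 0.08
P = 0.42 / (0.42 + 0.08)
= 0.42 / 0.5
As percentage = 84.0


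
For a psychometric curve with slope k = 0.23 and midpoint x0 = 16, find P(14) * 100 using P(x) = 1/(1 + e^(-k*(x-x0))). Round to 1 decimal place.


P(x) = 1/(1 + e^(-0.23*(14 - 16)))
Exponent = -0.23 * -2 = 0.46
e^(0.46) = 1.584074
P = 1/(1 + 1.584074) = 0.386986
Percentage = 38.7


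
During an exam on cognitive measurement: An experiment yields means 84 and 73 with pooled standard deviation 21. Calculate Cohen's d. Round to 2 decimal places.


Cohen's d = (M1 - M2) / S_pooled
= (84 - 73) / 21
= 11 / 21
= 0.52


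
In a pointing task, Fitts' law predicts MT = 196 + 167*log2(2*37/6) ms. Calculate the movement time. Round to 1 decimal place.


MT = 196 + 167 * log2(2*37/6)
2D/W = 12.333333
log2(12.333333) = 3.6245
MT = 196 + 167 * 3.6245
= 801.3 ms


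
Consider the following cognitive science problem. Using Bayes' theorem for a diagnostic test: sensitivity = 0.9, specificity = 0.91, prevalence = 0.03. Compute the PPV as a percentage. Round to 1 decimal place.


PPV = (sens * prev) / (sens * prev + (1-spec) * (1-prev))
Numerator = 0.9 * 0.03 = 0.027
P(positive and no disease) = (1 - spec) * (1 - prev) = (1 - 0.91) * (1 - 0.03) = 0.0873
Denominator = 0.027 + 0.0873 = 0.1143
PPV = 0.027 / 0.1143 = 0.23622
As percentage = 23.6


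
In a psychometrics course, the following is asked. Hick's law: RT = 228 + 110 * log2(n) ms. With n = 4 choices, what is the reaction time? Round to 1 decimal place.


RT = 228 + 110 * log2(4)
log2(4) = 2.0
RT = 228 + 110 * 2.0
= 228 + 220.0
= 448.0 ms


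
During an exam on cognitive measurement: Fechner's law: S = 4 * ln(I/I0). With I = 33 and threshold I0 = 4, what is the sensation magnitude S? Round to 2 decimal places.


S = 4 * ln(33/4)
I/I0 = 8.25
ln(8.25) = 2.1102
S = 4 * 2.1102
= 8.44


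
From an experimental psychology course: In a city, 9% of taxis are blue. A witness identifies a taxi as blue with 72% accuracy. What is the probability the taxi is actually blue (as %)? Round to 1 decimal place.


P(blue | says blue) = P(says blue | blue)*P(blue) / [P(says blue | blue)*P(blue) + P(says blue | not blue)*P(not blue)]
Numerator = 0.72 * 0.09 = 0.0648
False identification = 0.28 * 0.91 = 0.2548
P = 0.0648 / (0.0648 + 0.2548)
= 0.0648 / 0.3196
As percentage = 20.3


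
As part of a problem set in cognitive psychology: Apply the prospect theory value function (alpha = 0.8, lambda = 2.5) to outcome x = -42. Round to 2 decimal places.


Since x = -42 < 0, use v(x) = -lambda*(-x)^alpha
(-x) = 42
42^0.8 = 19.8884
v(-42) = -2.5 * 19.8884
= -49.72


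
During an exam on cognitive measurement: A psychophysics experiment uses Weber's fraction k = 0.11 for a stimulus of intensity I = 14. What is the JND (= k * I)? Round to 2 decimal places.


JND = k * I
JND = 0.11 * 14
= 1.54


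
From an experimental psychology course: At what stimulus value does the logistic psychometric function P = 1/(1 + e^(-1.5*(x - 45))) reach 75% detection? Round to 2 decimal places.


At P = 0.75: 0.75 = 1/(1 + e^(-k*(x-x0)))
Solving: e^(-k*(x-x0)) = 1/3
x = x0 + ln(3)/k
ln(3) = 1.0986
x = 45 + 1.0986/1.5
= 45 + 0.7324
= 45.73


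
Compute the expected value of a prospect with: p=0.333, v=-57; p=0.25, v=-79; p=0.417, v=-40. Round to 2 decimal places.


EU = sum(p_i * v_i)
0.333 * -57 = -18.981
0.25 * -79 = -19.75
0.417 * -40 = -16.68
EU = -18.981 + -19.75 + -16.68
= -55.41


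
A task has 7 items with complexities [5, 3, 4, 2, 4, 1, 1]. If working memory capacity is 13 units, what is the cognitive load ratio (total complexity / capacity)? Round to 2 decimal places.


Total complexity = 5 + 3 + 4 + 2 + 4 + 1 + 1 = 20
Load = total / capacity = 20 / 13
= 1.54


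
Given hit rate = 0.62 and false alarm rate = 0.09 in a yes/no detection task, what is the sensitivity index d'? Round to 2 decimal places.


d' = z(HR) - z(FAR)
z(0.62) = 0.3055
z(0.09) = -1.3408
d' = 0.3055 - -1.3408
= 1.65


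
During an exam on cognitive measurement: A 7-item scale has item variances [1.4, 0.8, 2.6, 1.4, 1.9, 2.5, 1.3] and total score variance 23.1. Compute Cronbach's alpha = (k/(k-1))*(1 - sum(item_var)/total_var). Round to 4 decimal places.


alpha = (k/(k-1)) * (1 - sum(s_i^2)/s_total^2)
sum(item variances) = 11.9
k/(k-1) = 7/6 = 1.166667
1 - 11.9/23.1 = 1 - 0.515152 = 0.484848
alpha = 1.166667 * 0.484848
= 0.5657


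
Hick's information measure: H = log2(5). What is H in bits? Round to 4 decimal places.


H = log2(n)
H = log2(5)
= 2.3219


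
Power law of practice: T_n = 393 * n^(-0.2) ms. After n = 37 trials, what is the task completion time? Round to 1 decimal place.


T_n = 393 * 37^(-0.2)
37^(-0.2) = 0.485691
T_n = 393 * 0.485691
= 190.9 ms


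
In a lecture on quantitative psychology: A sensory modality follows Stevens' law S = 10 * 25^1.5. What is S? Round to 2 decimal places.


S = 10 * 25^1.5
25^1.5 = 125.0
S = 10 * 125.0
= 1250.00


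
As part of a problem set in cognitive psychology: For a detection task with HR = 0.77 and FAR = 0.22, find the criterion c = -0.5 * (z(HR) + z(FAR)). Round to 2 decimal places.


c = -0.5 * (z(HR) + z(FAR))
z(0.77) = 0.7388
z(0.22) = -0.7722
c = -0.5 * (0.7388 + -0.7722)
= -0.5 * -0.0334
= 0.02


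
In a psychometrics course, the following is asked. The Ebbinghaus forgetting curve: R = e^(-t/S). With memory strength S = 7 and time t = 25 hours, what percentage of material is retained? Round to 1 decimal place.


R = e^(-t/S)
-t/S = -25/7 = -3.571429
R = e^(-3.571429) = 0.028116
Percentage = 0.028116 * 100
= 2.8


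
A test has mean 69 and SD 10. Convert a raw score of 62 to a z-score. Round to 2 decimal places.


z = (X - mu) / sigma
= (62 - 69) / 10
= -7 / 10
= -0.70


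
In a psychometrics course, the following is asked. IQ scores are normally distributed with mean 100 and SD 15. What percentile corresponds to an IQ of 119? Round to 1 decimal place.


z = (IQ - mean) / SD
z = (119 - 100) / 15 = 1.2667
Percentile = Phi(1.2667) * 100
Phi(1.2667) = 0.897369
= 89.7


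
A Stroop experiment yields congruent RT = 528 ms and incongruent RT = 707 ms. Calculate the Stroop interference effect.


Stroop effect = RT(incongruent) - RT(congruent)
= 707 - 528
= 179 ms


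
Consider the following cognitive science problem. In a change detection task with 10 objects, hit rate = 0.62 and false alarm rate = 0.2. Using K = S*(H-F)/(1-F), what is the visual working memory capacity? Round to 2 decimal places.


K = S * (H - F) / (1 - F)
H - F = 0.42
1 - F = 0.8
K = 10 * 0.42 / 0.8
= 5.25


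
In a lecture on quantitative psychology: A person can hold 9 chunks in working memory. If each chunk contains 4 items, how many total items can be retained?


Total items = chunks * items_per_chunk
= 9 * 4
= 36


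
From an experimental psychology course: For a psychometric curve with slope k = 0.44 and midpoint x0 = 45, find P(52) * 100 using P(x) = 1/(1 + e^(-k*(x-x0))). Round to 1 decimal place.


P(x) = 1/(1 + e^(-0.44*(52 - 45)))
Exponent = -0.44 * 7 = -3.08
e^(-3.08) = 0.045959
P = 1/(1 + 0.045959) = 0.95606
Percentage = 95.6


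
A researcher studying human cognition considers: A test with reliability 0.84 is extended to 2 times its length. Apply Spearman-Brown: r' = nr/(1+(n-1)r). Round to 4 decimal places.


r_new = n*r / (1 + (n-1)*r)
Numerator = 2 * 0.84 = 1.68
Denominator = 1 + 1 * 0.84 = 1.84
r_new = 1.68 / 1.84
= 0.9130


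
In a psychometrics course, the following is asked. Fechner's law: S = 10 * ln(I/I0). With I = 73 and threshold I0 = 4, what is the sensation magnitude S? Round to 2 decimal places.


S = 10 * ln(73/4)
I/I0 = 18.25
ln(18.25) = 2.9042
S = 10 * 2.9042
= 29.04


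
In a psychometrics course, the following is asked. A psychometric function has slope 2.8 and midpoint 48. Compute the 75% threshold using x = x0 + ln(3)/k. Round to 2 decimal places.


At P = 0.75: 0.75 = 1/(1 + e^(-k*(x-x0)))
Solving: e^(-k*(x-x0)) = 1/3
x = x0 + ln(3)/k
ln(3) = 1.0986
x = 48 + 1.0986/2.8
= 48 + 0.3924
= 48.39


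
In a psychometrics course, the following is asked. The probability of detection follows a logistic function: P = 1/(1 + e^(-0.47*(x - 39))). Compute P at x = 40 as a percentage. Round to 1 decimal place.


P(x) = 1/(1 + e^(-0.47*(40 - 39)))
Exponent = -0.47 * 1 = -0.47
e^(-0.47) = 0.625002
P = 1/(1 + 0.625002) = 0.615384
Percentage = 61.5


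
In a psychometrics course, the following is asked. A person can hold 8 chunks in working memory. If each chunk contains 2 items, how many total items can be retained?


Total items = chunks * items_per_chunk
= 8 * 2
= 16


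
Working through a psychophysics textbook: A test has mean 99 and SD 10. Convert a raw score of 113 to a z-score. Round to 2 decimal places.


z = (X - mu) / sigma
= (113 - 99) / 10
= 14 / 10
= 1.40


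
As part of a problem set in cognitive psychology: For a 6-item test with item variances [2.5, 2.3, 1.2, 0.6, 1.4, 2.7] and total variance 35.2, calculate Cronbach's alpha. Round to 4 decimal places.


alpha = (k/(k-1)) * (1 - sum(s_i^2)/s_total^2)
sum(item variances) = 10.7
k/(k-1) = 6/5 = 1.2
1 - 10.7/35.2 = 1 - 0.303977 = 0.696023
alpha = 1.2 * 0.696023
= 0.8352


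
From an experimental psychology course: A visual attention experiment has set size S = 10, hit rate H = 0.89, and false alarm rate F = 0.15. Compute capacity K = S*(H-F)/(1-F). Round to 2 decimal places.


K = S * (H - F) / (1 - F)
H - F = 0.74
1 - F = 0.85
K = 10 * 0.74 / 0.85
= 8.71


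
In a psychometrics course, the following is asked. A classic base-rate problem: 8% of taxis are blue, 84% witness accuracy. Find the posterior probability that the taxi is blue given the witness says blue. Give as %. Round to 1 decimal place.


P(blue | says blue) = P(says blue | blue)*P(blue) / [P(says blue | blue)*P(blue) + P(says blue | not blue)*P(not blue)]
Numerator = 0.84 * 0.08 = 0.0672
False identification = 0.16 * 0.92 = 0.1472
P = 0.0672 / (0.0672 + 0.1472)
= 0.0672 / 0.2144
As percentage = 31.3


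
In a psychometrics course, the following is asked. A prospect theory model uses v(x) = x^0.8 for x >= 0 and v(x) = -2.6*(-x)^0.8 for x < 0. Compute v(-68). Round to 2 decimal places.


Since x = -68 < 0, use v(x) = -lambda*(-x)^alpha
(-x) = 68
68^0.8 = 29.242
v(-68) = -2.6 * 29.242
= -76.03


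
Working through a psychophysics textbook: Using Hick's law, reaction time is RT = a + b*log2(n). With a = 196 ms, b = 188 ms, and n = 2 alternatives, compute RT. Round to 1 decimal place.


RT = 196 + 188 * log2(2)
log2(2) = 1.0
RT = 196 + 188 * 1.0
= 196 + 188.0
= 384.0 ms


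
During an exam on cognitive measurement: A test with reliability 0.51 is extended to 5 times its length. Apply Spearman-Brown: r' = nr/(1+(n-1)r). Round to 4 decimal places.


r_new = n*r / (1 + (n-1)*r)
Numerator = 5 * 0.51 = 2.55
Denominator = 1 + 4 * 0.51 = 3.04
r_new = 2.55 / 3.04
= 0.8388


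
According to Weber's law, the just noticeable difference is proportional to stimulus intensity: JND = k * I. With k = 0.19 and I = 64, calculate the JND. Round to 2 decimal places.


JND = k * I
JND = 0.19 * 64
= 12.16


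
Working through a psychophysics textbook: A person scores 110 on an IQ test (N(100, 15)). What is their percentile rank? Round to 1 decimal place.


z = (IQ - mean) / SD
z = (110 - 100) / 15 = 0.6667
Percentile = Phi(0.6667) * 100
Phi(0.6667) = 0.747518
= 74.8


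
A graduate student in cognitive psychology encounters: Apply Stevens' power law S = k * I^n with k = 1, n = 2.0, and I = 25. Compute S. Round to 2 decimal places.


S = 1 * 25^2.0
25^2.0 = 625.0
S = 1 * 625.0
= 625.00


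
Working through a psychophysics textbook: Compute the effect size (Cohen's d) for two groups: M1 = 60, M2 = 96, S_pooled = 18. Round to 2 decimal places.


Cohen's d = (M1 - M2) / S_pooled
= (60 - 96) / 18
= -36 / 18
= -2.00


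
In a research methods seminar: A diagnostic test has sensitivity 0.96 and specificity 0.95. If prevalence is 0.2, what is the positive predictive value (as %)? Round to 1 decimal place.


PPV = (sens * prev) / (sens * prev + (1-spec) * (1-prev))
Numerator = 0.96 * 0.2 = 0.192
P(positive and no disease) = (1 - spec) * (1 - prev) = (1 - 0.95) * (1 - 0.2) = 0.04
Denominator = 0.192 + 0.04 = 0.232
PPV = 0.192 / 0.232 = 0.827586
As percentage = 82.8


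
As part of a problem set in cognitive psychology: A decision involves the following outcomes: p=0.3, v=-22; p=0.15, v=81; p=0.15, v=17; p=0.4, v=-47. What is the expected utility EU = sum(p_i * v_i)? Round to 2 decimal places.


EU = sum(p_i * v_i)
0.3 * -22 = -6.6
0.15 * 81 = 12.15
0.15 * 17 = 2.55
0.4 * -47 = -18.8
EU = -6.6 + 12.15 + 2.55 + -18.8
= -10.70


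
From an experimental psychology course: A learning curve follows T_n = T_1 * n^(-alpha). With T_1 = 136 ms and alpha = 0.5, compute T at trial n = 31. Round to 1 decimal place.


T_n = 136 * 31^(-0.5)
31^(-0.5) = 0.179605
T_n = 136 * 0.179605
= 24.4 ms


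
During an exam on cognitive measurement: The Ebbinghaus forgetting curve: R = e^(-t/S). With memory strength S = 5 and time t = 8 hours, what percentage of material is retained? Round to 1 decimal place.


R = e^(-t/S)
-t/S = -8/5 = -1.6
R = e^(-1.6) = 0.201897
Percentage = 0.201897 * 100
= 20.2


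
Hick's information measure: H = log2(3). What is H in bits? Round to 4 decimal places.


H = log2(n)
H = log2(3)
= 1.5850


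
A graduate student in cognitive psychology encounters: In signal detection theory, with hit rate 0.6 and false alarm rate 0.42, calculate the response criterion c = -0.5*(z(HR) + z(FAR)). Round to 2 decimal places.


c = -0.5 * (z(HR) + z(FAR))
z(0.6) = 0.2533
z(0.42) = -0.2019
c = -0.5 * (0.2533 + -0.2019)
= -0.5 * 0.0514
= -0.03


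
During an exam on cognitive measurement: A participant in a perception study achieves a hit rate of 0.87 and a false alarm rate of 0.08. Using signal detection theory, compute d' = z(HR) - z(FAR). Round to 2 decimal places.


d' = z(HR) - z(FAR)
z(0.87) = 1.1264
z(0.08) = -1.4051
d' = 1.1264 - -1.4051
= 2.53


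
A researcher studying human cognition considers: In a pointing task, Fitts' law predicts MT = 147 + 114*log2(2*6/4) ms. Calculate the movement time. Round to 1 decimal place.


MT = 147 + 114 * log2(2*6/4)
2D/W = 3.0
log2(3.0) = 1.585
MT = 147 + 114 * 1.585
= 327.7 ms


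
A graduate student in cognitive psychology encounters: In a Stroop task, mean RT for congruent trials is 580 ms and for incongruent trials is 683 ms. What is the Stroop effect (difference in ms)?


Stroop effect = RT(incongruent) - RT(congruent)
= 683 - 580
= 103 ms


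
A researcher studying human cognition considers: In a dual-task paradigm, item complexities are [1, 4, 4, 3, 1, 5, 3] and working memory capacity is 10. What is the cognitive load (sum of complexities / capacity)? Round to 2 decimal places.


Total complexity = 1 + 4 + 4 + 3 + 1 + 5 + 3 = 21
Load = total / capacity = 21 / 10
= 2.10


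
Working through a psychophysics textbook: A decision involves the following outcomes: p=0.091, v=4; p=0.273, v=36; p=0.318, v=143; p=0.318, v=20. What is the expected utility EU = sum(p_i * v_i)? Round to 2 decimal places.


EU = sum(p_i * v_i)
0.091 * 4 = 0.364
0.273 * 36 = 9.828
0.318 * 143 = 45.474
0.318 * 20 = 6.36
EU = 0.364 + 9.828 + 45.474 + 6.36
= 62.03


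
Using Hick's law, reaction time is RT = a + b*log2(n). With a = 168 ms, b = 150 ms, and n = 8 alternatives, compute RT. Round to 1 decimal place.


RT = 168 + 150 * log2(8)
log2(8) = 3.0
RT = 168 + 150 * 3.0
= 168 + 450.0
= 618.0 ms


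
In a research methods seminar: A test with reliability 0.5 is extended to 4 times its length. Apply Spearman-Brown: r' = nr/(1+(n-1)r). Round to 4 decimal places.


r_new = n*r / (1 + (n-1)*r)
Numerator = 4 * 0.5 = 2.0
Denominator = 1 + 3 * 0.5 = 2.5
r_new = 2.0 / 2.5
= 0.8000


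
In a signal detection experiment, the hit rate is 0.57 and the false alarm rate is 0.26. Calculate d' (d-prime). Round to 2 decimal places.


d' = z(HR) - z(FAR)
z(0.57) = 0.1764
z(0.26) = -0.6433
d' = 0.1764 - -0.6433
= 0.82


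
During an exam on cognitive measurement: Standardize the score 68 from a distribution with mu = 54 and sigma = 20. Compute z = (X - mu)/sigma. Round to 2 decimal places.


z = (X - mu) / sigma
= (68 - 54) / 20
= 14 / 20
= 0.70


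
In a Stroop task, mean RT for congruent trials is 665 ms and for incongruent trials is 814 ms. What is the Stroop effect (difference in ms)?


Stroop effect = RT(incongruent) - RT(congruent)
= 814 - 665
= 149 ms


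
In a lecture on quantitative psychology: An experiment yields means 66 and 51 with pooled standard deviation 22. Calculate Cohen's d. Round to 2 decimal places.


Cohen's d = (M1 - M2) / S_pooled
= (66 - 51) / 22
= 15 / 22
= 0.68


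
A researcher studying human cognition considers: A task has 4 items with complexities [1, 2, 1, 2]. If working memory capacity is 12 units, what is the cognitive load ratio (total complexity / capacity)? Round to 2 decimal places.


Total complexity = 1 + 2 + 1 + 2 = 6
Load = total / capacity = 6 / 12
= 0.50


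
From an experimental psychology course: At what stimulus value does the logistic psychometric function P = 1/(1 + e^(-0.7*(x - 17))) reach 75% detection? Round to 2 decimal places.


At P = 0.75: 0.75 = 1/(1 + e^(-k*(x-x0)))
Solving: e^(-k*(x-x0)) = 1/3
x = x0 + ln(3)/k
ln(3) = 1.0986
x = 17 + 1.0986/0.7
= 17 + 1.5694
= 18.57


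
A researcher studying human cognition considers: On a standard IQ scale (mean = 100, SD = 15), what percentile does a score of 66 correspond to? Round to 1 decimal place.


z = (IQ - mean) / SD
z = (66 - 100) / 15 = -2.2667
Percentile = Phi(-2.2667) * 100
Phi(-2.2667) = 0.011704
= 1.2


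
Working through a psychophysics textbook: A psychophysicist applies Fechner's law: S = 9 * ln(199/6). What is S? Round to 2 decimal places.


S = 9 * ln(199/6)
I/I0 = 33.166667
ln(33.166667) = 3.5015
S = 9 * 3.5015
= 31.51


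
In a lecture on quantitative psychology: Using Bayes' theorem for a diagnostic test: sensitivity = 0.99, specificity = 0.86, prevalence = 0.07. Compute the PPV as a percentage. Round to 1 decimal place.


PPV = (sens * prev) / (sens * prev + (1-spec) * (1-prev))
Numerator = 0.99 * 0.07 = 0.0693
P(positive and no disease) = (1 - spec) * (1 - prev) = (1 - 0.86) * (1 - 0.07) = 0.1302
Denominator = 0.0693 + 0.1302 = 0.1995
PPV = 0.0693 / 0.1995 = 0.347368
As percentage = 34.7


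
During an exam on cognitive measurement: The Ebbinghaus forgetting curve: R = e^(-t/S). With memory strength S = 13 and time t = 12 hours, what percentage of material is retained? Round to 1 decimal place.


R = e^(-t/S)
-t/S = -12/13 = -0.923077
R = e^(-0.923077) = 0.397295
Percentage = 0.397295 * 100
= 39.7


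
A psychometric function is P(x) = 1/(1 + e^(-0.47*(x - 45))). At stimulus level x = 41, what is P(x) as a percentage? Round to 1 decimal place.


P(x) = 1/(1 + e^(-0.47*(41 - 45)))
Exponent = -0.47 * -4 = 1.88
e^(1.88) = 6.553505
P = 1/(1 + 6.553505) = 0.132389
Percentage = 13.2


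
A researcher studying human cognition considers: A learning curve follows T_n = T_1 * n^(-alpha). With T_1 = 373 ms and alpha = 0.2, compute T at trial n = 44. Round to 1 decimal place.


T_n = 373 * 44^(-0.2)
44^(-0.2) = 0.469148
T_n = 373 * 0.469148
= 175.0 ms


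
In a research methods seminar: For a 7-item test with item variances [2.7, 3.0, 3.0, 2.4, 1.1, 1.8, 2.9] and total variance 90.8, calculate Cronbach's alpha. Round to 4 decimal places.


alpha = (k/(k-1)) * (1 - sum(s_i^2)/s_total^2)
sum(item variances) = 16.9
k/(k-1) = 7/6 = 1.166667
1 - 16.9/90.8 = 1 - 0.186123 = 0.813877
alpha = 1.166667 * 0.813877
= 0.9495


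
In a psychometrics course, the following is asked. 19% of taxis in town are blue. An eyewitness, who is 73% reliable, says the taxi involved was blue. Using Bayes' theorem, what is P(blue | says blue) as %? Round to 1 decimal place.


P(blue | says blue) = P(says blue | blue)*P(blue) / [P(says blue | blue)*P(blue) + P(says blue | not blue)*P(not blue)]
Numerator = 0.73 * 0.19 = 0.1387
False identification = 0.27 * 0.81 = 0.2187
P = 0.1387 / (0.1387 + 0.2187)
= 0.1387 / 0.3574
As percentage = 38.8


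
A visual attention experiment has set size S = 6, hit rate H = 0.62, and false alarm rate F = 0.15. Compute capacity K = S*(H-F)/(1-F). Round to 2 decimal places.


K = S * (H - F) / (1 - F)
H - F = 0.47
1 - F = 0.85
K = 6 * 0.47 / 0.85
= 3.32


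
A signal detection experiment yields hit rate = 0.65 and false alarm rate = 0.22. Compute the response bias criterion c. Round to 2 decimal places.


c = -0.5 * (z(HR) + z(FAR))
z(0.65) = 0.3853
z(0.22) = -0.7722
c = -0.5 * (0.3853 + -0.7722)
= -0.5 * -0.3869
= 0.19


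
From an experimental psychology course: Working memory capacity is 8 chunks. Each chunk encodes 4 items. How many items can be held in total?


Total items = chunks * items_per_chunk
= 8 * 4
= 32


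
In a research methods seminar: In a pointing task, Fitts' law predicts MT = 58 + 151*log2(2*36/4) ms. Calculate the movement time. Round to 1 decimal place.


MT = 58 + 151 * log2(2*36/4)
2D/W = 18.0
log2(18.0) = 4.1699
MT = 58 + 151 * 4.1699
= 687.7 ms


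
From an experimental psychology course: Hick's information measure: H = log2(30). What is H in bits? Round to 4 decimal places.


H = log2(n)
H = log2(30)
= 4.9069


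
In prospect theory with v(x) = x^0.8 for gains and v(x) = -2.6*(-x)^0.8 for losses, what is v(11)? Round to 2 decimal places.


Since x = 11 >= 0, use v(x) = x^0.8
11^0.8 = 6.8095
v(11) = 6.81


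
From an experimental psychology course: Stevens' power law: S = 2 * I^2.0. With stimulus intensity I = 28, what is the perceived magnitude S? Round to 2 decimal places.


S = 2 * 28^2.0
28^2.0 = 784.0
S = 2 * 784.0
= 1568.00


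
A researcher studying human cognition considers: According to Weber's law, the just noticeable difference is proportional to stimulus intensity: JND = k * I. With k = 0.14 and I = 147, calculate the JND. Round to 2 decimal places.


JND = k * I
JND = 0.14 * 147
= 20.58


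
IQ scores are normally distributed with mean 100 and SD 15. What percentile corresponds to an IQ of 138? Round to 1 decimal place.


z = (IQ - mean) / SD
z = (138 - 100) / 15 = 2.5333
Percentile = Phi(2.5333) * 100
Phi(2.5333) = 0.99435
= 99.4


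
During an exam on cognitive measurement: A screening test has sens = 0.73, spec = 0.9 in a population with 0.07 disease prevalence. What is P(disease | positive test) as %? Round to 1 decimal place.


PPV = (sens * prev) / (sens * prev + (1-spec) * (1-prev))
Numerator = 0.73 * 0.07 = 0.0511
P(positive and no disease) = (1 - spec) * (1 - prev) = (1 - 0.9) * (1 - 0.07) = 0.093
Denominator = 0.0511 + 0.093 = 0.1441
PPV = 0.0511 / 0.1441 = 0.354615
As percentage = 35.5


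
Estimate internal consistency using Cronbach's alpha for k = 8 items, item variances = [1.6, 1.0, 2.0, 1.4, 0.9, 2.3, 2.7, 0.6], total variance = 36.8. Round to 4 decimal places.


alpha = (k/(k-1)) * (1 - sum(s_i^2)/s_total^2)
sum(item variances) = 12.5
k/(k-1) = 8/7 = 1.142857
1 - 12.5/36.8 = 1 - 0.339674 = 0.660326
alpha = 1.142857 * 0.660326
= 0.7547
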